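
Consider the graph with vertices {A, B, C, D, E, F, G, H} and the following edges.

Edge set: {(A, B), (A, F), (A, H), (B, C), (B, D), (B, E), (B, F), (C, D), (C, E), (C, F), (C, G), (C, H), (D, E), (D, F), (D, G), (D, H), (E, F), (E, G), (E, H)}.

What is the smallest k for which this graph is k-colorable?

5

B, C, D, E, F are mutually adjacent (a clique of size 5), so at least 5 colors are needed.
A valid assignment using 5 colors: A=1, B=4, C=3, D=2, E=1, F=5, G=4, H=4. No two adjacent vertices share a color.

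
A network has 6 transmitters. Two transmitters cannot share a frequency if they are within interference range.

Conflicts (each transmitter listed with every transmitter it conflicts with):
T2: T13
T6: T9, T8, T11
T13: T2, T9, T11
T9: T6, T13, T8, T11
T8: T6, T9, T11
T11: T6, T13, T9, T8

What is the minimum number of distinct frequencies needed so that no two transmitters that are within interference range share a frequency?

T6, T9, T8, T11 all conflict with each other, so at least 4 frequencies are needed.
4 frequencies suffice: frequency 1 → {T2, T9}; frequency 2 → {T11}; frequency 3 → {T13, T8}; frequency 4 → {T6}. Each listed conflict is separated.

4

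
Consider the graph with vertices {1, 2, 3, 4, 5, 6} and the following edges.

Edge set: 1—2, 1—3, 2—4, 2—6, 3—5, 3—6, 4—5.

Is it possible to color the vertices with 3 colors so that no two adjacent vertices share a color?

The chromatic number is 3. The cycle 4-2-6-3-5-4 has odd length 5, so it cannot be 2-colored; at least 3 colors are needed.
3 colors suffice: color a → {2, 3}; color b → {1, 5, 6}; color c → {4}.
That is already a proper 3-coloring.

Yes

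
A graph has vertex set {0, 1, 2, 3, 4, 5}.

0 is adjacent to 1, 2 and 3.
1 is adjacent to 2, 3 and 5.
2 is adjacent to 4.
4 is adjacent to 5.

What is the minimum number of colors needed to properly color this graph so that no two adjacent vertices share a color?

3

0, 1, 3 are pairwise adjacent, so at least 3 colors are needed.
3 colors suffice: 0=b, 1=a, 2=c, 3=c, 4=a, 5=b. No two adjacent vertices share a color.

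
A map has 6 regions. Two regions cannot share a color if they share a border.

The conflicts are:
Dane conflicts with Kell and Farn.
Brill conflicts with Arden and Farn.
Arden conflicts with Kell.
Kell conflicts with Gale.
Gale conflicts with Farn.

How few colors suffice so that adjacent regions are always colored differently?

3

The cycle Farn-Brill-Arden-Kell-Dane-Farn has odd length 5, so it cannot be 2-colored; at least 3 colors are needed.
3 colors suffice: color 1 → {Kell, Farn}; color 2 → {Dane, Arden, Gale}; color 3 → {Brill}. Each listed conflict is separated.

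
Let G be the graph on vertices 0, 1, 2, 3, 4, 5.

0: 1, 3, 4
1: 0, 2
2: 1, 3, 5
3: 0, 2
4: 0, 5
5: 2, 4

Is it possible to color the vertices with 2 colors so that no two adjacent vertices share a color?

No

The cycle 2-5-4-0-1-2 has odd length 5, so it cannot be 2-colored; at least 3 colors are needed.
So 2 colors are not enough.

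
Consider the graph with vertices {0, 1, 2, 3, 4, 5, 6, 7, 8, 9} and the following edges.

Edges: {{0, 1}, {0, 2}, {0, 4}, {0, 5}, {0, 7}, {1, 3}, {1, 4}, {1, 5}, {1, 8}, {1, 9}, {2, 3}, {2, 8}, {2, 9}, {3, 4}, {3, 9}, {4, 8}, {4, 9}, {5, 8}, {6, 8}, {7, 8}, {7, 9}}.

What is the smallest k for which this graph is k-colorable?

1, 3, 4, 9 form a clique, so at least 4 colors are needed.
One proper 4-coloring: 0=red, 1=blue, 2=blue, 3=yellow, 4=green, 5=green, 6=blue, 7=blue, 8=red, 9=red. Each edge has distinct colors on its endpoints.

4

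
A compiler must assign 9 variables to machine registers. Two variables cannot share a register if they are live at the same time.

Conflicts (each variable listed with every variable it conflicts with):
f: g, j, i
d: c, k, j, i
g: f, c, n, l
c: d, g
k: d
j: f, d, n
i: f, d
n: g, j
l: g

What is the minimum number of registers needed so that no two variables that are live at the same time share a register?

The cycle g-c-d-j-n-g has odd length 5, so it cannot be 2-colored; at least 3 registers are needed.
3 registers suffice: f=3, d=1, g=1, c=2, k=2, j=2, i=2, n=3, l=2. Every pair that conflicts lands in different registers.

3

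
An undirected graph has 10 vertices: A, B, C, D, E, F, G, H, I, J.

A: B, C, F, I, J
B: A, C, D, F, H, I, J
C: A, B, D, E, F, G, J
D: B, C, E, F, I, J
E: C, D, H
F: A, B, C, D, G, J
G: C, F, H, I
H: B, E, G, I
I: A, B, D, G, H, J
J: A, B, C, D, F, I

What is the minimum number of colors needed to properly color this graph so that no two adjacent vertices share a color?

5

A, B, C, F, J form a clique, so at least 5 colors are needed.
5 colors suffice: color 1 → {C, I}; color 2 → {B, E, G}; color 3 → {A, D, H}; color 4 → {J}; color 5 → {F}. No two adjacent vertices share a color.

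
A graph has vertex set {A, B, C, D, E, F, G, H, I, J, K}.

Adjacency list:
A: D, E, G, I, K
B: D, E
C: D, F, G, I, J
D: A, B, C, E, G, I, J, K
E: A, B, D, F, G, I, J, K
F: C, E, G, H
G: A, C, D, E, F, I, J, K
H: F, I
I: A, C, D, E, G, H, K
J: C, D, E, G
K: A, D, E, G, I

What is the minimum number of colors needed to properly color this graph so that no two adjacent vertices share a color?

6

A, D, E, G, I, K are mutually adjacent (a clique of size 6), so at least 6 colors are needed.
6 colors suffice: color 1 → {D, F}; color 2 → {B, G, H}; color 3 → {C, E}; color 4 → {I, J}; color 5 → {K}; color 6 → {A}. No two adjacent vertices share a color.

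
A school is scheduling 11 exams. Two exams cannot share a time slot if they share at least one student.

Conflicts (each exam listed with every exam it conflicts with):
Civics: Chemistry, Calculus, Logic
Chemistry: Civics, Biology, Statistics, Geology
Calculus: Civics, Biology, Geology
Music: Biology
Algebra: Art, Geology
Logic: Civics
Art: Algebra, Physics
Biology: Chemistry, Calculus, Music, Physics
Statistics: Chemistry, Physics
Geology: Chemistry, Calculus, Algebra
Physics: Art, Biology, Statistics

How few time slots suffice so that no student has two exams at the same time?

2

Civics and Logic conflict, so at least 2 time slots are needed.
2 time slots suffice: Civics=1, Chemistry=2, Calculus=2, Music=2, Algebra=2, Logic=2, Art=1, Biology=1, Statistics=1, Geology=1, Physics=2. Each listed conflict is separated.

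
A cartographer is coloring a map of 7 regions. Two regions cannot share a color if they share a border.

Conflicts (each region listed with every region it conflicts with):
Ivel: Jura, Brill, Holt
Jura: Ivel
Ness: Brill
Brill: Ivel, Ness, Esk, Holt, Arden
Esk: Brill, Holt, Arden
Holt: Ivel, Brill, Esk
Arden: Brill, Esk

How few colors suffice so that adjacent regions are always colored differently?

Ivel, Brill, Holt all conflict with each other, so at least 3 colors are needed.
3 colors suffice: color 1 → {Jura, Brill}; color 2 → {Ivel, Ness, Esk}; color 3 → {Holt, Arden}. Every pair that conflicts lands in different colors.

3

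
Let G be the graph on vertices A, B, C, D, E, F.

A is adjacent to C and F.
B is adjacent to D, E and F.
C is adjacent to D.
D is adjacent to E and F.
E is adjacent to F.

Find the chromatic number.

4

B, D, E, F are mutually adjacent (a clique of size 4), so at least 4 colors are needed.
A valid assignment using 4 colors: A=red, B=green, C=blue, D=red, E=yellow, F=blue. Every edge joins two different colors.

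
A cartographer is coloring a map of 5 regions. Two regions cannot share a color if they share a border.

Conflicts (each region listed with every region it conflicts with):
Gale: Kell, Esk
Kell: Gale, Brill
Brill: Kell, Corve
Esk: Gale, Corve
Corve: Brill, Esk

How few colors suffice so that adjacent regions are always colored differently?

The cycle Kell-Brill-Corve-Esk-Gale-Kell has odd length 5, so it cannot be 2-colored; at least 3 colors are needed.
3 colors suffice: color 1 → {Kell, Corve}; color 2 → {Gale, Brill}; color 3 → {Esk}. Every pair that conflicts lands in different colors.

3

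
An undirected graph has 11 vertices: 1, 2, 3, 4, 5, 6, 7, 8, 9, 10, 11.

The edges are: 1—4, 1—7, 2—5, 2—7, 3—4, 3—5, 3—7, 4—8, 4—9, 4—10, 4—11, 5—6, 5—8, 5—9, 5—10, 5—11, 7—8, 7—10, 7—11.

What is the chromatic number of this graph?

2

3 and 4 are adjacent, so at least 2 colors are needed.
2 colors suffice: color red → {4, 5, 7}; color blue → {1, 2, 3, 6, 8, 9, 10, 11}. Every edge joins two different colors.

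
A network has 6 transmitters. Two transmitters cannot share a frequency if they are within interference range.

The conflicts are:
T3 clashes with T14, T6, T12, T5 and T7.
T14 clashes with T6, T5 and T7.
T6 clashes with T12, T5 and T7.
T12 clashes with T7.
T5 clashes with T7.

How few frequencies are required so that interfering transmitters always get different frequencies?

5

T3, T14, T6, T5, T7 pairwise conflict, so at least 5 frequencies are needed.
A valid assignment using 5 frequencies: T3=1, T14=5, T6=3, T12=4, T5=4, T7=2. Every pair that conflicts lands in different frequencies.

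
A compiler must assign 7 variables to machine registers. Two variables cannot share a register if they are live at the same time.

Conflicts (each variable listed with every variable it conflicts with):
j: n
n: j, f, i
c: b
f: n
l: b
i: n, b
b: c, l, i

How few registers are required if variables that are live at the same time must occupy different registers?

c and b conflict, so at least 2 registers are needed.
A valid assignment using 2 registers: j=2, n=1, c=2, f=2, l=2, i=2, b=1. Every pair that conflicts lands in different registers.

2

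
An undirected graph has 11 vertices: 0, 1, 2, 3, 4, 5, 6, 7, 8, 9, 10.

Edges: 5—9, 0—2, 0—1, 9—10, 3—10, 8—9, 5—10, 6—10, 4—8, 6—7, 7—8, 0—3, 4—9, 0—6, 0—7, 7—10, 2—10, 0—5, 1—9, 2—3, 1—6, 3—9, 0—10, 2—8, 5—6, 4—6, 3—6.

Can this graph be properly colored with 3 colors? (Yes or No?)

0, 5, 6, 10 are mutually adjacent (a clique of size 4), so at least 4 colors are needed.
So 3 colors are not enough.

No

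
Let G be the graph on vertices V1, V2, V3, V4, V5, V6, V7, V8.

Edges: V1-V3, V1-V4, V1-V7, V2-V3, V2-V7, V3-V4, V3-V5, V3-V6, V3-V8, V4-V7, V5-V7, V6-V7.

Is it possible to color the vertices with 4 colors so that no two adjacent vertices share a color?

The chromatic number is 3. V1, V3, V4 are mutually adjacent, so at least 3 colors are needed.
A valid assignment using 3 colors: V1=green, V2=blue, V3=red, V4=blue, V5=blue, V6=blue, V7=red, V8=blue.
Since 4 ≥ 3, a proper 4-coloring certainly exists.

Yes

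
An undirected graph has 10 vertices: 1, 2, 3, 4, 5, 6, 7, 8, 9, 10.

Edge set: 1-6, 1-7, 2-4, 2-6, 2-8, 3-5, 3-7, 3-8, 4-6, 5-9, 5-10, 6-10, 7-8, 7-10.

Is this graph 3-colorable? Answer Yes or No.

The chromatic number is 3. 3, 7, 8 form a triangle, so at least 3 colors are needed.
3 colors suffice: color red → {5, 6, 7}; color blue → {1, 4, 8, 9, 10}; color green → {2, 3}.
That is already a proper 3-coloring.

Yes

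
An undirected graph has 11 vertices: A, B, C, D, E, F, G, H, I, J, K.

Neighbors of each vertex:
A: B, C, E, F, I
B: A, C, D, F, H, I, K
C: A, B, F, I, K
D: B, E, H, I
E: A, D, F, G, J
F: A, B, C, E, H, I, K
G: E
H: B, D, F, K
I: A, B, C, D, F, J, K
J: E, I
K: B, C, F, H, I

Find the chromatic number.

A, B, C, F, I are mutually adjacent (a clique of size 5), so at least 5 colors are needed.
5 colors suffice: color 1 → {B, E}; color 2 → {D, F, G, J}; color 3 → {H, I}; color 4 → {A, K}; color 5 → {C}. Every edge joins two different colors.

5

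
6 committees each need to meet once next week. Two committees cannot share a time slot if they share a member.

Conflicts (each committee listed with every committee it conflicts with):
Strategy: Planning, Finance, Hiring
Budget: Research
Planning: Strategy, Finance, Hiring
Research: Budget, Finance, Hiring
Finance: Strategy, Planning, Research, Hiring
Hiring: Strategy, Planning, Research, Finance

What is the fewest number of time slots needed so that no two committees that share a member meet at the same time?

4

Strategy, Planning, Finance, Hiring all conflict with each other, so at least 4 time slots are needed.
A valid assignment using 4 time slots: Strategy=4, Budget=1, Planning=3, Research=3, Finance=2, Hiring=1. Each listed conflict is separated.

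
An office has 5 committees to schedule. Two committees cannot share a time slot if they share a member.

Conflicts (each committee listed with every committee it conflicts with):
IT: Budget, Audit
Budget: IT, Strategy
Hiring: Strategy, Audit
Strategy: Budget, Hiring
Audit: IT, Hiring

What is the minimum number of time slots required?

The cycle Hiring-Strategy-Budget-IT-Audit-Hiring has odd length 5, so it cannot be 2-colored; at least 3 time slots are needed.
3 time slots suffice: time slot 1 → {Budget, Audit}; time slot 2 → {IT, Strategy}; time slot 3 → {Hiring}. Each listed conflict is separated.

3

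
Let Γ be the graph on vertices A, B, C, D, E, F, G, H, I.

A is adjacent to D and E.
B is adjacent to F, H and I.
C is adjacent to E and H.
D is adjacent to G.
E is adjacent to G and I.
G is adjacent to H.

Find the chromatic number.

3

The cycle H-C-E-I-B-H has odd length 5, so it cannot be 2-colored; at least 3 colors are needed.
3 colors suffice: color 1 → {B, D, E}; color 2 → {A, C, F, G, I}; color 3 → {H}. No two adjacent vertices share a color.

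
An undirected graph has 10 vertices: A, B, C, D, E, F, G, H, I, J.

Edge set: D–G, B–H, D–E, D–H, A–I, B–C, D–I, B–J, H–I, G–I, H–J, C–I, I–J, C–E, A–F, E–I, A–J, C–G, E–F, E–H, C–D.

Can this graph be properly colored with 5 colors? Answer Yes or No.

The chromatic number is 4. C, D, E, I are pairwise adjacent (a clique of size 4), so at least 4 colors are needed.
4 colors suffice: A=3, B=1, C=4, D=3, E=2, F=1, G=2, H=4, I=1, J=2.
Since 5 ≥ 4, a proper 5-coloring certainly exists.

Yes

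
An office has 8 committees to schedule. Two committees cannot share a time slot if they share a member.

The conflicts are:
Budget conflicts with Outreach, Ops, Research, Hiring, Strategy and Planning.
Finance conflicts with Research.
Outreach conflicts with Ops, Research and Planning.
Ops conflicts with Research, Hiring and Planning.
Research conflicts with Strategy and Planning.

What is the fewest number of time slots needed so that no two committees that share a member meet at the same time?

5

Budget, Outreach, Ops, Research, Planning are mutually in conflict, so at least 5 time slots are needed.
5 time slots suffice: time slot 1 → {Research, Hiring}; time slot 2 → {Budget, Finance}; time slot 3 → {Ops, Strategy}; time slot 4 → {Outreach}; time slot 5 → {Planning}. Every pair that conflicts lands in different time slots.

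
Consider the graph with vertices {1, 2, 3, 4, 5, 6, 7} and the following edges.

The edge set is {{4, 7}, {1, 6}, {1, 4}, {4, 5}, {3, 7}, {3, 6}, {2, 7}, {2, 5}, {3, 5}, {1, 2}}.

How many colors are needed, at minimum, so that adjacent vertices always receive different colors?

The cycle 6-3-5-4-1-6 has odd length 5, so it cannot be 2-colored; at least 3 colors are needed.
3 colors suffice: color a → {1, 5, 7}; color b → {2, 3, 4}; color c → {6}. No two adjacent vertices share a color.

3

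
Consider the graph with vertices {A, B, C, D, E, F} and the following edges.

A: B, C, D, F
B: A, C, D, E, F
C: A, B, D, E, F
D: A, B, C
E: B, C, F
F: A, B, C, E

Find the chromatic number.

B, C, E, F form a clique, so at least 4 colors are needed.
4 colors suffice: color 1 → {B}; color 2 → {C}; color 3 → {D, F}; color 4 → {A, E}. Each edge has distinct colors on its endpoints.

4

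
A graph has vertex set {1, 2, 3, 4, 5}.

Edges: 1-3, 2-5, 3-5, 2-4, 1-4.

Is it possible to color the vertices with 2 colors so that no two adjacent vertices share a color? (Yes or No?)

No

The cycle 5-3-1-4-2-5 has odd length 5, so it cannot be 2-colored; at least 3 colors are needed.
So 2 colors are not enough.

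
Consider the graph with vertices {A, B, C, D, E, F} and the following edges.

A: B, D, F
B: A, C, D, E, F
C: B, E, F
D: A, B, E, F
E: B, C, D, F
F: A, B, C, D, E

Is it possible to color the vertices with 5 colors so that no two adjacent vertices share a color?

The chromatic number is 4. A, B, D, F form a clique, so at least 4 colors are needed.
4 colors suffice: color 1 → {F}; color 2 → {B}; color 3 → {C, D}; color 4 → {A, E}.
Since 5 ≥ 4, a proper 5-coloring certainly exists.

Yes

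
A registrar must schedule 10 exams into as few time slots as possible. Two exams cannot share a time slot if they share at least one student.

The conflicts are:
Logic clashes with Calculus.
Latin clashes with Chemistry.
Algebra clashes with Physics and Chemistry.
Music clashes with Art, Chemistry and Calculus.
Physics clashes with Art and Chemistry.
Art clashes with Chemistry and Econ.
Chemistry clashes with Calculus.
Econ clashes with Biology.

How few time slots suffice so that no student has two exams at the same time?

Music, Art, Chemistry pairwise conflict, so at least 3 time slots are needed.
3 time slots suffice: time slot 1 → {Logic, Chemistry, Econ}; time slot 2 → {Latin, Algebra, Art, Calculus, Biology}; time slot 3 → {Music, Physics}. Each listed conflict is separated.

3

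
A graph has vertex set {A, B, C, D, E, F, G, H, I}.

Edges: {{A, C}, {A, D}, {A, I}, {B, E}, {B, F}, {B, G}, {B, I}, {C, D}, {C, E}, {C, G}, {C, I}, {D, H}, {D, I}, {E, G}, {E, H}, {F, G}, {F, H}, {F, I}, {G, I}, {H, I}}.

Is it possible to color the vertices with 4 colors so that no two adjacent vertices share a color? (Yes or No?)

The chromatic number is 4. B, F, G, I form a clique, so at least 4 colors are needed.
4 colors suffice: color 1 → {E, I}; color 2 → {A, G, H}; color 3 → {C, F}; color 4 → {B, D}.
That is already a proper 4-coloring.

Yes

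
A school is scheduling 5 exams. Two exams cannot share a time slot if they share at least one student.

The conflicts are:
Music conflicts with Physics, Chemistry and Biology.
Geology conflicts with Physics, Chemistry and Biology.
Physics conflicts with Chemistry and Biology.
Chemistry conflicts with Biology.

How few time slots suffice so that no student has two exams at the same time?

4

Music, Physics, Chemistry, Biology are mutually in conflict, so at least 4 time slots are needed.
4 time slots suffice: time slot 1 → {Physics}; time slot 2 → {Chemistry}; time slot 3 → {Biology}; time slot 4 → {Music, Geology}. Each listed conflict is separated.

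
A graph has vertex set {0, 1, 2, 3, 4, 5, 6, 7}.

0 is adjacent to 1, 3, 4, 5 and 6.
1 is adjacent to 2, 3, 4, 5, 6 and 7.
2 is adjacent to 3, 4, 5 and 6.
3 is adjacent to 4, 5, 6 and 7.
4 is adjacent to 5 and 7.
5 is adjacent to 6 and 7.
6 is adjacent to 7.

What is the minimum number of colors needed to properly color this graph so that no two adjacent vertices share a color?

5

1, 2, 3, 5, 6 form a clique, so at least 5 colors are needed.
5 colors suffice: color red → {3}; color blue → {5}; color green → {1}; color yellow → {4, 6}; color purple → {0, 2, 7}. Every edge joins two different colors.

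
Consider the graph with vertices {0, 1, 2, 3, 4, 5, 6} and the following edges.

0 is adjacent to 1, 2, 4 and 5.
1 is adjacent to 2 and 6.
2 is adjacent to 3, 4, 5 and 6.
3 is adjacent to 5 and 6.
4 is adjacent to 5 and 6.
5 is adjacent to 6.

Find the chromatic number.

2, 3, 5, 6 are pairwise adjacent (a clique of size 4), so at least 4 colors are needed.
4 colors suffice: color red → {2}; color blue → {1, 5}; color green → {0, 6}; color yellow → {3, 4}. Every edge joins two different colors.

4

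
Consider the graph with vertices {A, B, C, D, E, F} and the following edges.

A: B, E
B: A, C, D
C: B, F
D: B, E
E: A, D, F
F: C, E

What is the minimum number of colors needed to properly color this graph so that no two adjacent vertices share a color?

The cycle C-B-D-E-F-C has odd length 5, so it cannot be 2-colored; at least 3 colors are needed.
3 colors suffice: color red → {B, E}; color blue → {A, D, F}; color green → {C}. Each edge has distinct colors on its endpoints.

3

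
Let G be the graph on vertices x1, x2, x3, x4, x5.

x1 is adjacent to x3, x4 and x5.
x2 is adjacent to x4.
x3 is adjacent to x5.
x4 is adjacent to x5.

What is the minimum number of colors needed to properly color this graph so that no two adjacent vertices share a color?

3

x1, x3, x5 are mutually adjacent, so at least 3 colors are needed.
A valid assignment using 3 colors: x1=3, x2=2, x3=1, x4=1, x5=2. Each edge has distinct colors on its endpoints.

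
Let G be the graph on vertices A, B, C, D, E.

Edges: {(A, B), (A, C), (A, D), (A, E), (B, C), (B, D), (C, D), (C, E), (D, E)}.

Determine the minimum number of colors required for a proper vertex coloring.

A, B, C, D are pairwise adjacent (a clique of size 4), so at least 4 colors are needed.
4 colors suffice: color 1 → {D}; color 2 → {C}; color 3 → {A}; color 4 → {B, E}. Every edge joins two different colors.

4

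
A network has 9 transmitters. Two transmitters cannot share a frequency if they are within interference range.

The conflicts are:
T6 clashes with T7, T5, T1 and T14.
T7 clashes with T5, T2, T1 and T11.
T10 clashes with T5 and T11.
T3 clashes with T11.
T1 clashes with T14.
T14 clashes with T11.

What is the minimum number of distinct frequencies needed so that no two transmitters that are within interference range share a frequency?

T6, T7, T1 pairwise conflict, so at least 3 frequencies are needed.
A valid assignment using 3 frequencies: T6=2, T7=1, T10=1, T5=3, T2=2, T3=1, T1=3, T14=1, T11=2. Every pair that conflicts lands in different frequencies.

3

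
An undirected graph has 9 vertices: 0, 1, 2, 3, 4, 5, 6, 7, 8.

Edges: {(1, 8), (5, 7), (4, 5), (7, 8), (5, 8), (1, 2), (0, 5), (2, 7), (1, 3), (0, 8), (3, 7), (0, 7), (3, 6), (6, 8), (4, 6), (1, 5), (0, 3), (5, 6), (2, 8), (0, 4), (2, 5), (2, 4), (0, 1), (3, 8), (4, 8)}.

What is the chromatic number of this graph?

4, 5, 6, 8 are pairwise adjacent (a clique of size 4), so at least 4 colors are needed.
One proper 4-coloring: 0=c, 1=d, 2=c, 3=b, 4=d, 5=b, 6=c, 7=d, 8=a. No two adjacent vertices share a color.

4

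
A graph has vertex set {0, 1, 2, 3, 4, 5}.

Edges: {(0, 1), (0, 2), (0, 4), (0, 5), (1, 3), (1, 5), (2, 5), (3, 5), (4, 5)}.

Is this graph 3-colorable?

Yes

The chromatic number is 3. 0, 1, 5 form a triangle, so at least 3 colors are needed.
3 colors suffice: color red → {5}; color blue → {0, 3}; color green → {1, 2, 4}.
That is already a proper 3-coloring.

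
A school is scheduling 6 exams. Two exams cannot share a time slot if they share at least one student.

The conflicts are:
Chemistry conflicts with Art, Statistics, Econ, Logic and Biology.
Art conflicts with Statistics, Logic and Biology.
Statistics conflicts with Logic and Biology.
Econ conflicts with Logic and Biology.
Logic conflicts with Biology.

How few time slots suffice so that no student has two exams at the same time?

Chemistry, Art, Statistics, Logic, Biology pairwise conflict, so at least 5 time slots are needed.
5 time slots suffice: Chemistry=1, Art=4, Statistics=5, Econ=4, Logic=3, Biology=2. No two conflicting exams share a time slot.

5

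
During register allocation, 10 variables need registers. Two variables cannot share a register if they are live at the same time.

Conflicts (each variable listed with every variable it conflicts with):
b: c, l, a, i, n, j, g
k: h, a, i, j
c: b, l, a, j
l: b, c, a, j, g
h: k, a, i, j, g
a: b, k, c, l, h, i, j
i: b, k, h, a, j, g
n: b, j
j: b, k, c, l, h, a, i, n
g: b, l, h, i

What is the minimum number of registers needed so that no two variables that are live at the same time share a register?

b, c, l, a, j are mutually in conflict, so at least 5 registers are needed.
Using 5 registers: b=2, k=5, c=5, l=4, h=2, a=3, i=4, n=3, j=1, g=1. No two conflicting variables share a register.

5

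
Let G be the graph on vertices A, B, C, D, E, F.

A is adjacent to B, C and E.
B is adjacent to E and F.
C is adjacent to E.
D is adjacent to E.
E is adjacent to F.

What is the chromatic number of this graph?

A, B, E form a triangle, so at least 3 colors are needed.
3 colors suffice: color 1 → {E}; color 2 → {A, D, F}; color 3 → {B, C}. Every edge joins two different colors.

3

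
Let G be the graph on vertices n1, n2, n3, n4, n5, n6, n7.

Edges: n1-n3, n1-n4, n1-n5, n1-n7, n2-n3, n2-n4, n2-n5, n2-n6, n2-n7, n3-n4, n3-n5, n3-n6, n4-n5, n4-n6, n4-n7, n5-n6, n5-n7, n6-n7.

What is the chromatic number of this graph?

n2, n3, n4, n5, n6 form a clique, so at least 5 colors are needed.
One proper 5-coloring: n1=green, n2=yellow, n3=purple, n4=blue, n5=red, n6=green, n7=purple. Each edge has distinct colors on its endpoints.

5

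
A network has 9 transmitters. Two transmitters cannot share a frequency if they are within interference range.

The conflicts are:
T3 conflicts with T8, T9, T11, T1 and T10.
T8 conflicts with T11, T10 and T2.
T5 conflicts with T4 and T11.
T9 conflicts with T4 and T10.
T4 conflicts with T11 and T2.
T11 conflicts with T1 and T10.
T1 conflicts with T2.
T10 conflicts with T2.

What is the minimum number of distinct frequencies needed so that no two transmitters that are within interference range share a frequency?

4

T3, T8, T11, T10 are mutually in conflict, so at least 4 frequencies are needed.
4 frequencies suffice: frequency 1 → {T9, T11, T2}; frequency 2 → {T4, T1, T10}; frequency 3 → {T3, T5}; frequency 4 → {T8}. No two conflicting transmitters share a frequency.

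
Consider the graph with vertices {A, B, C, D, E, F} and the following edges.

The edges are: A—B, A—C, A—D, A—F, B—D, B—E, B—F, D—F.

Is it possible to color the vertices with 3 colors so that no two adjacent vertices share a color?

A, B, D, F form a clique, so at least 4 colors are needed.
So 3 colors are not enough.

No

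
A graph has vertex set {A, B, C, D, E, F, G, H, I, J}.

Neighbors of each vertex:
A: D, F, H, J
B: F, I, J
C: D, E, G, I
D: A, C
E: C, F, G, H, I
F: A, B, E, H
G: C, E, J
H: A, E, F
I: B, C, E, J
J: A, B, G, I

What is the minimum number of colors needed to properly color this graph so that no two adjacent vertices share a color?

3

B, I, J are mutually adjacent, so at least 3 colors are needed.
3 colors suffice: color red → {A, B, E}; color blue → {D, F, G, I}; color green → {C, H, J}. No two adjacent vertices share a color.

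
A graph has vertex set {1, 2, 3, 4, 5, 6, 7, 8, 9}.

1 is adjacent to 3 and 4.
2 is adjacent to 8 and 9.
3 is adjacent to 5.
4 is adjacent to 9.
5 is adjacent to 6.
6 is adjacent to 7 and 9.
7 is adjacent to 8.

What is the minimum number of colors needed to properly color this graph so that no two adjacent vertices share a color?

The cycle 7-6-9-2-8-7 has odd length 5, so it cannot be 2-colored; at least 3 colors are needed.
One proper 3-coloring: 1=red, 2=green, 3=blue, 4=blue, 5=red, 6=blue, 7=red, 8=blue, 9=red. Each edge has distinct colors on its endpoints.

3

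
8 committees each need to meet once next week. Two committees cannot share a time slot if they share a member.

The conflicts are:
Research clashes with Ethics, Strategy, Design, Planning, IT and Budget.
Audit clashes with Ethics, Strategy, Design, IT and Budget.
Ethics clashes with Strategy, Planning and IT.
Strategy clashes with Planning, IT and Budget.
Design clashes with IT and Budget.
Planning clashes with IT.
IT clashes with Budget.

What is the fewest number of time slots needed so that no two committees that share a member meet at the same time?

5

Research, Ethics, Strategy, Planning, IT pairwise conflict, so at least 5 time slots are needed.
5 time slots suffice: time slot 1 → {IT}; time slot 2 → {Strategy, Design}; time slot 3 → {Research, Audit}; time slot 4 → {Ethics, Budget}; time slot 5 → {Planning}. Every pair that conflicts lands in different time slots.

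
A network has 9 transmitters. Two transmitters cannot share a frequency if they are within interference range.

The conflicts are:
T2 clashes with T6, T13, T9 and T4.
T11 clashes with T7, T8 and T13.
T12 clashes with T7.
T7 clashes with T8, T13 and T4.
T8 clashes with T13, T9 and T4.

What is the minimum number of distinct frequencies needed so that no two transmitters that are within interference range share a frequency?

4

T11, T7, T8, T13 all conflict with each other, so at least 4 frequencies are needed.
4 frequencies suffice: frequency 1 → {T2, T7}; frequency 2 → {T12, T8, T6}; frequency 3 → {T13, T9, T4}; frequency 4 → {T11}. Every pair that conflicts lands in different frequencies.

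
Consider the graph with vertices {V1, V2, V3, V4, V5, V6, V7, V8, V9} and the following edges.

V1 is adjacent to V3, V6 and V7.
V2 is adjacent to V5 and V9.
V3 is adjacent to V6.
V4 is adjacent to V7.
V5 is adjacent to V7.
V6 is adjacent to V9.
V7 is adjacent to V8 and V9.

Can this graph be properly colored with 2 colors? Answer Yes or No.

No

V1, V3, V6 form a triangle, so at least 3 colors are needed.
So 2 colors are not enough.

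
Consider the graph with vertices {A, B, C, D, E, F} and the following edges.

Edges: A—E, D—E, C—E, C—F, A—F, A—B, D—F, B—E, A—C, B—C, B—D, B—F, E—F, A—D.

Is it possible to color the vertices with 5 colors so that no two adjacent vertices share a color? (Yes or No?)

Yes

The chromatic number is 5. A, B, C, E, F form a clique, so at least 5 colors are needed.
5 colors suffice: color 1 → {E}; color 2 → {A}; color 3 → {B}; color 4 → {F}; color 5 → {C, D}.
That is already a proper 5-coloring.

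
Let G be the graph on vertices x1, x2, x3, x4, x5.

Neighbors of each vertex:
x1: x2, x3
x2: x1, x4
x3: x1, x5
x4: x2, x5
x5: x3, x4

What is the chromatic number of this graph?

3

The cycle x5-x3-x1-x2-x4-x5 has odd length 5, so it cannot be 2-colored; at least 3 colors are needed.
One proper 3-coloring: x1=1, x2=2, x3=3, x4=1, x5=2. No two adjacent vertices share a color.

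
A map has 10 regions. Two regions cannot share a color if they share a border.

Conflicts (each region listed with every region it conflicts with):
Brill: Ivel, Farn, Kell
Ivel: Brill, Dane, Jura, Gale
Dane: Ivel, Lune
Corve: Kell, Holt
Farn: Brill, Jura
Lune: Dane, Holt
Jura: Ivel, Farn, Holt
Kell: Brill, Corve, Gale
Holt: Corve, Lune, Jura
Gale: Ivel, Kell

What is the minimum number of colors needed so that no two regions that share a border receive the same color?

3

The cycle Jura-Holt-Lune-Dane-Ivel-Jura has odd length 5, so it cannot be 2-colored; at least 3 colors are needed.
3 colors suffice: color 1 → {Ivel, Farn, Kell, Holt}; color 2 → {Brill, Corve, Lune, Jura, Gale}; color 3 → {Dane}. Each listed conflict is separated.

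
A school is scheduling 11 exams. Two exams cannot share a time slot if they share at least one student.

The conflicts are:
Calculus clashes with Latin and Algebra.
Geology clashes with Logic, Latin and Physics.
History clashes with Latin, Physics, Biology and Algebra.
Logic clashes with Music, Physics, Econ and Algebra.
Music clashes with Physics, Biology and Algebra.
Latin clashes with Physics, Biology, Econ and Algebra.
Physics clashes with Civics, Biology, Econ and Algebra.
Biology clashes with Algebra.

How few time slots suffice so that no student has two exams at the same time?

History, Latin, Physics, Biology, Algebra are mutually in conflict, so at least 5 time slots are needed.
5 time slots suffice: time slot 1 → {Calculus, Physics}; time slot 2 → {Logic, Latin, Civics}; time slot 3 → {Geology, Econ, Algebra}; time slot 4 → {Biology}; time slot 5 → {History, Music}. Each listed conflict is separated.

5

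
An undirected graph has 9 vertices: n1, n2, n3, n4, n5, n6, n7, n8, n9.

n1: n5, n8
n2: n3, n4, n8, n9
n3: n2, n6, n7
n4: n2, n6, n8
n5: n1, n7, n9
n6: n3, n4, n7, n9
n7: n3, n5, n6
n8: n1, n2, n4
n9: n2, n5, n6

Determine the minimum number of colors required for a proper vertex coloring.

3

n2, n4, n8 are mutually adjacent, so at least 3 colors are needed.
3 colors suffice: color 1 → {n2, n5, n6}; color 2 → {n1, n3, n4, n9}; color 3 → {n7, n8}. No two adjacent vertices share a color.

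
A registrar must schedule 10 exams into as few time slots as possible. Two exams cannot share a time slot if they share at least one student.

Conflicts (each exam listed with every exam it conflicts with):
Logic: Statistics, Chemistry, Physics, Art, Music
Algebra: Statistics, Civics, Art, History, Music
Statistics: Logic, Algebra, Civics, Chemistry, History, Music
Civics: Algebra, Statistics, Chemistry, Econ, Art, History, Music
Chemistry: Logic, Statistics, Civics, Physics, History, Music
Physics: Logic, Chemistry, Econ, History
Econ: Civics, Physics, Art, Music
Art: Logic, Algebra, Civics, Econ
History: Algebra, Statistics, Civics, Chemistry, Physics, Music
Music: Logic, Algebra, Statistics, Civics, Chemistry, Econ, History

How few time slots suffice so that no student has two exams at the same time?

Statistics, Civics, Chemistry, History, Music pairwise conflict, so at least 5 time slots are needed.
5 time slots suffice: time slot 1 → {Physics, Art, Music}; time slot 2 → {Logic, Civics}; time slot 3 → {Econ, History}; time slot 4 → {Statistics}; time slot 5 → {Algebra, Chemistry}. No two conflicting exams share a time slot.

5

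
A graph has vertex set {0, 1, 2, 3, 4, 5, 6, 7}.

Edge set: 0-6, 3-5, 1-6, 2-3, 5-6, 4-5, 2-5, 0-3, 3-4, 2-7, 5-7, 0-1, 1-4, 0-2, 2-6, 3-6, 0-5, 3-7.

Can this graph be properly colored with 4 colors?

0, 2, 3, 5, 6 are mutually adjacent (a clique of size 5), so at least 5 colors are needed.
So 4 colors are not enough.

No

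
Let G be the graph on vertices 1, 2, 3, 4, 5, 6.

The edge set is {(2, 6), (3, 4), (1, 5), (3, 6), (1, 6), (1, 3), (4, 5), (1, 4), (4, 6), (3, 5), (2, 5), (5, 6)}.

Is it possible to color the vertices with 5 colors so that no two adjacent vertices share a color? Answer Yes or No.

The chromatic number is 5. 1, 3, 4, 5, 6 form a clique, so at least 5 colors are needed.
One proper 5-coloring: 1=green, 2=green, 3=purple, 4=yellow, 5=blue, 6=red.
That is already a proper 5-coloring.

Yes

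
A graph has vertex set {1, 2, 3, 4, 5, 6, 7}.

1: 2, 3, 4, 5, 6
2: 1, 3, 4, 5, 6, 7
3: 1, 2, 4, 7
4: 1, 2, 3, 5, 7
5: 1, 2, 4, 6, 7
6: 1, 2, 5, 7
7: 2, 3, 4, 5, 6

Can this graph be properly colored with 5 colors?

Yes

The chromatic number is 4. 1, 2, 4, 5 are pairwise adjacent (a clique of size 4), so at least 4 colors are needed.
A valid assignment using 4 colors: 1=green, 2=red, 3=blue, 4=yellow, 5=blue, 6=yellow, 7=green.
Since 5 ≥ 4, a proper 5-coloring certainly exists.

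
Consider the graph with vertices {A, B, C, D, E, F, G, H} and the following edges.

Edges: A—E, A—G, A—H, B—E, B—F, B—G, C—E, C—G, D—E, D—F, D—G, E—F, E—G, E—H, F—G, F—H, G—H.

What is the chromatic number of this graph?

4

A, E, G, H form a clique, so at least 4 colors are needed.
A valid assignment using 4 colors: A=green, B=yellow, C=green, D=yellow, E=red, F=green, G=blue, H=yellow. Every edge joins two different colors.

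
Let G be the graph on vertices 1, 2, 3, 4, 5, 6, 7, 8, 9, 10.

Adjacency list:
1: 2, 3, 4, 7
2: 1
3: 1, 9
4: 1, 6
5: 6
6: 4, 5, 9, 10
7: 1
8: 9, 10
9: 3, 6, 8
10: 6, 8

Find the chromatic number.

The cycle 4-1-3-9-6-4 has odd length 5, so it cannot be 2-colored; at least 3 colors are needed.
3 colors suffice: color a → {1, 6, 8}; color b → {2, 4, 5, 7, 9, 10}; color c → {3}. Every edge joins two different colors.

3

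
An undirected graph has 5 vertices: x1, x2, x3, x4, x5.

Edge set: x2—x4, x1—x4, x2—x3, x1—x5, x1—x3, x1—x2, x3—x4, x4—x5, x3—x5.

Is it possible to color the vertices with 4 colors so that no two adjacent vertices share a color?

Yes

The chromatic number is 4. x1, x3, x4, x5 are pairwise adjacent (a clique of size 4), so at least 4 colors are needed.
4 colors suffice: color R → {x3}; color B → {x1}; color G → {x4}; color Y → {x2, x5}.
That is already a proper 4-coloring.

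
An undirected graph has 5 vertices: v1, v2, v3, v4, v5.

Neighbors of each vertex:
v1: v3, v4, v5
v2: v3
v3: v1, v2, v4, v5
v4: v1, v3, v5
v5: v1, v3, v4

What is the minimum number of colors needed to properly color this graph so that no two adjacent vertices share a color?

v1, v3, v4, v5 are pairwise adjacent (a clique of size 4), so at least 4 colors are needed.
A valid assignment using 4 colors: v1=3, v2=2, v3=1, v4=2, v5=4. No two adjacent vertices share a color.

4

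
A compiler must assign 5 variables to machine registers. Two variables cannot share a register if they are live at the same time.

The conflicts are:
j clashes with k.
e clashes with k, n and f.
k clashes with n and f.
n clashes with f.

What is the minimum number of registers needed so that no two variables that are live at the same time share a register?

e, k, n, f all conflict with each other, so at least 4 registers are needed.
4 registers suffice: register 1 → {k}; register 2 → {j, f}; register 3 → {n}; register 4 → {e}. Each listed conflict is separated.

4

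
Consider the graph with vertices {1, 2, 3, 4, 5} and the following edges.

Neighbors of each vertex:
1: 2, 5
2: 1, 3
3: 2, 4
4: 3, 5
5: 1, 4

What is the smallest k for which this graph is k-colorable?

3

The cycle 3-4-5-1-2-3 has odd length 5, so it cannot be 2-colored; at least 3 colors are needed.
3 colors suffice: color red → {3, 5}; color blue → {2, 4}; color green → {1}. Each edge has distinct colors on its endpoints.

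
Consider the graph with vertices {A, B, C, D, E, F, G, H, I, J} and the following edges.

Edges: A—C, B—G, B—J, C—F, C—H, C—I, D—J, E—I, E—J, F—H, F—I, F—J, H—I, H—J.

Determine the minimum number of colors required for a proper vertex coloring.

C, F, H, I form a clique, so at least 4 colors are needed.
One proper 4-coloring: A=blue, B=blue, C=red, D=blue, E=blue, F=yellow, G=red, H=blue, I=green, J=red. Every edge joins two different colors.

4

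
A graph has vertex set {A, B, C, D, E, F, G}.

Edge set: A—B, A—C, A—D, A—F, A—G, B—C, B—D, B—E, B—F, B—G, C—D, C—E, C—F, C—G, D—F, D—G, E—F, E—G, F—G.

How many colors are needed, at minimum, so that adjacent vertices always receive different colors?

6

A, B, C, D, F, G are mutually adjacent (a clique of size 6), so at least 6 colors are needed.
6 colors suffice: color 1 → {G}; color 2 → {B}; color 3 → {C}; color 4 → {F}; color 5 → {D, E}; color 6 → {A}. Each edge has distinct colors on its endpoints.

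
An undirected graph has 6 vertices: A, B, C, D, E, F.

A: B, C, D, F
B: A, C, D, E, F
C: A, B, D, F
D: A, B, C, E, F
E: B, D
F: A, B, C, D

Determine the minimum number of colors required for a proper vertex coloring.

A, B, C, D, F form a clique, so at least 5 colors are needed.
One proper 5-coloring: A=5, B=2, C=3, D=1, E=3, F=4. Each edge has distinct colors on its endpoints.

5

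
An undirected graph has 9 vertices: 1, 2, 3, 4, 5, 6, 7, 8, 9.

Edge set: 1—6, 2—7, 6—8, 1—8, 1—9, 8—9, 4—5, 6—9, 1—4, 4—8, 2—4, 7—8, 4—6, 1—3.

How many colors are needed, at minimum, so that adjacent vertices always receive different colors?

4

1, 4, 6, 8 are mutually adjacent (a clique of size 4), so at least 4 colors are needed.
4 colors suffice: color red → {3, 4, 7, 9}; color blue → {1, 2, 5}; color green → {8}; color yellow → {6}. Every edge joins two different colors.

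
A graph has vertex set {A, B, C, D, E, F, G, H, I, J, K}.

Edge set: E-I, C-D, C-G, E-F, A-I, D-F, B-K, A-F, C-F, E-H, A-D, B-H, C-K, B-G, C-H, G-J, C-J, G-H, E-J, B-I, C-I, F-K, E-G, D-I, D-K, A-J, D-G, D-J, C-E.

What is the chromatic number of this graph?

4

C, E, G, H form a clique, so at least 4 colors are needed.
4 colors suffice: color red → {A, B, C}; color blue → {D, E}; color green → {F, G, I}; color yellow → {H, J, K}. No two adjacent vertices share a color.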